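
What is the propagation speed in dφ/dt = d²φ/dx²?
Infinite. The heat equation is parabolic, not hyperbolic, so disturbances propagate instantly.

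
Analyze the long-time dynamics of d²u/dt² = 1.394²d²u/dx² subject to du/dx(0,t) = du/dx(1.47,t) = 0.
Long-time behavior: u oscillates about a mean that drifts linearly in t (generically unbounded; no decay). There is no damping, so the nonconstant modes persist as standing waves (energy conserved, no decay). But with Neumann conditions at both ends the constant mode has eigenvalue 0: the spatial mean M(t) of u satisfies M'' = 0, so M(t) = M(0) + M'(0)·t. Unless the initial velocity has zero mean (∫u_t(x,0)dx = 0), the solution grows linearly in t (unbounded, though not exponentially); if it does have zero mean, the solution stays bounded and simply oscillates.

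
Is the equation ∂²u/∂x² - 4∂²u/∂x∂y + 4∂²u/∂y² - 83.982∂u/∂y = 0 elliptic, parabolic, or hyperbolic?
Computing B² - 4AC with A = 1, B = -4, C = 4: discriminant = 0 (zero). Answer: parabolic.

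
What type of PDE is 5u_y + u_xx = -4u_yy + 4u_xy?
Rewriting in standard form: u_xx - 4u_xy + 4u_yy + 5u_y = 0. With A = 1, B = -4, C = 4, the discriminant is 0. This is a parabolic PDE.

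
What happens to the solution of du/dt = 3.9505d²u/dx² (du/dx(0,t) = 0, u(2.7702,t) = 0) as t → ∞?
u → 0. Heat escapes through the Dirichlet boundary.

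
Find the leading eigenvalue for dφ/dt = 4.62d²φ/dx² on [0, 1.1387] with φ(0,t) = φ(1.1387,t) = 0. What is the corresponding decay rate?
Eigenvalues: λₙ = 4.62n²π²/1.1387².
First three modes:
  n=1: λ₁ = 4.62π²/1.1387² ≈ 35.166
  n=2: λ₂ = 18.48π²/1.1387² ≈ 140.664 (4× faster decay)
  n=3: λ₃ = 41.58π²/1.1387² ≈ 316.494 (9× faster decay)
As t → ∞, higher modes decay exponentially faster. The n=1 mode dominates: φ ~ c₁ sin(πx/1.1387) e^{-λ₁t}.
Decay rate: λ₁ = 4.62π²/1.1387² ≈ 35.166.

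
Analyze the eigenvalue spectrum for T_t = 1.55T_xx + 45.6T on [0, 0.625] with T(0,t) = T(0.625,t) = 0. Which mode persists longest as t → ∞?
Eigenvalues: λₙ = 1.55n²π²/0.625² - 45.6.
First three modes:
  n=1: λ₁ = 1.55π²/0.625² - 45.6 ≈ -6.437
  n=2: λ₂ = 6.2π²/0.625² - 45.6 ≈ 111.05
  n=3: λ₃ = 13.95π²/0.625² - 45.6 ≈ 306.863
Since 1.55π²/0.625² ≈ 39.163 < 45.6, λ₁ < 0.
The n=1 mode grows fastest (−λₙ is largest for n=1) → dominates.
Asymptotic: T ~ c₁ sin(πx/0.625) e^{6.437t} (exponential growth at rate −λ₁ ≈ 6.437).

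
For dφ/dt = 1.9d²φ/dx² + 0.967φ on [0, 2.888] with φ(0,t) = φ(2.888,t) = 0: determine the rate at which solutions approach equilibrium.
Eigenvalues: λₙ = 1.9n²π²/2.888² - 0.967.
First three modes:
  n=1: λ₁ = 1.9π²/2.888² - 0.967 ≈ 1.281
  n=2: λ₂ = 7.6π²/2.888² - 0.967 ≈ 8.026
  n=3: λ₃ = 17.1π²/2.888² - 0.967 ≈ 19.268
Since 1.9π²/2.888² ≈ 2.248 > 0.967, all λₙ > 0.
The n=1 mode decays slowest → dominates as t → ∞.
Asymptotic: φ ~ c₁ sin(πx/2.888) e^{-λ₁t} with decay rate λ₁ ≈ 1.281.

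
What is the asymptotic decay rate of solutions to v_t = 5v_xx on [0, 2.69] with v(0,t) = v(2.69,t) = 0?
Eigenvalues: λₙ = 5n²π²/2.69².
First three modes:
  n=1: λ₁ = 5π²/2.69² ≈ 6.82
  n=2: λ₂ = 20π²/2.69² ≈ 27.279 (4× faster decay)
  n=3: λ₃ = 45π²/2.69² ≈ 61.377 (9× faster decay)
As t → ∞, higher modes decay exponentially faster. The n=1 mode dominates: v ~ c₁ sin(πx/2.69) e^{-λ₁t}.
Decay rate: λ₁ = 5π²/2.69² ≈ 6.82.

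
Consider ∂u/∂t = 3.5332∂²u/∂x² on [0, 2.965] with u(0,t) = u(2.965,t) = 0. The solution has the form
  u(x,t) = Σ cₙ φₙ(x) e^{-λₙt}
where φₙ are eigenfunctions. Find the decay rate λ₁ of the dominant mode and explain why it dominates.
Eigenvalues: λₙ = 3.5332n²π²/2.965².
First three modes:
  n=1: λ₁ = 3.5332π²/2.965² ≈ 3.967
  n=2: λ₂ = 14.1328π²/2.965² ≈ 15.866 (4× faster decay)
  n=3: λ₃ = 31.7988π²/2.965² ≈ 35.699 (9× faster decay)
As t → ∞, higher modes decay exponentially faster. The n=1 mode dominates: u ~ c₁ sin(πx/2.965) e^{-λ₁t}.
Decay rate: λ₁ = 3.5332π²/2.965² ≈ 3.967.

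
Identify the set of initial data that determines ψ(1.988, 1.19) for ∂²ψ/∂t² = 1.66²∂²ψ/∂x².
Domain of dependence: [0.0126, 3.9634]. Signals travel at speed 1.66, so data within |x - 1.988| ≤ 1.66·1.19 = 1.9754 can reach the point.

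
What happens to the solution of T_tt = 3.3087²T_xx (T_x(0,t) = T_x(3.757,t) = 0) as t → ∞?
T oscillates about a mean that drifts linearly in t (generically unbounded; no decay). There is no damping, so the nonconstant modes persist as standing waves (energy conserved, no decay). But with Neumann conditions at both ends the constant mode has eigenvalue 0: the spatial mean M(t) of T satisfies M'' = 0, so M(t) = M(0) + M'(0)·t. Unless the initial velocity has zero mean (∫T_t(x,0)dx = 0), the solution grows linearly in t (unbounded, though not exponentially); if it does have zero mean, the solution stays bounded and simply oscillates.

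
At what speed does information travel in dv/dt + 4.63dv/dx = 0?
Speed = 4.63. Information travels along x - 4.63t = const (rightward).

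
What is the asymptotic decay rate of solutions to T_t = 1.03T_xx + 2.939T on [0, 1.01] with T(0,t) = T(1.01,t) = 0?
Eigenvalues: λₙ = 1.03n²π²/1.01² - 2.939.
First three modes:
  n=1: λ₁ = 1.03π²/1.01² - 2.939 ≈ 7.026
  n=2: λ₂ = 4.12π²/1.01² - 2.939 ≈ 36.923
  n=3: λ₃ = 9.27π²/1.01² - 2.939 ≈ 86.749
Since 1.03π²/1.01² ≈ 9.965 > 2.939, all λₙ > 0.
The n=1 mode decays slowest → dominates as t → ∞.
Asymptotic: T ~ c₁ sin(πx/1.01) e^{-λ₁t} with decay rate λ₁ ≈ 7.026.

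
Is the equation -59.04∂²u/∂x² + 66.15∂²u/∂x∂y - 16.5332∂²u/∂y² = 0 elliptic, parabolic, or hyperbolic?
Computing B² - 4AC with A = -59.04, B = 66.15, C = -16.5332: discriminant = 471.341988 (positive). Answer: hyperbolic.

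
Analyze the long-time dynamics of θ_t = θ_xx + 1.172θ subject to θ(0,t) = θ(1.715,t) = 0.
Long-time behavior: θ → 0. Diffusion dominates reaction (r=1.172 < κπ²/L²≈3.36); solution decays.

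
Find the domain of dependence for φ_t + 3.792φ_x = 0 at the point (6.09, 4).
A single point: x = -9.078. The characteristic through (6.09, 4) is x - 3.792t = const, so x = 6.09 - 3.792·4 = -9.078.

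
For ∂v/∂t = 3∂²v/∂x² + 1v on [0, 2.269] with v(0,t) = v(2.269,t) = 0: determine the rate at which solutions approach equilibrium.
Eigenvalues: λₙ = 3n²π²/2.269² - 1.
First three modes:
  n=1: λ₁ = 3π²/2.269² - 1 ≈ 4.751
  n=2: λ₂ = 12π²/2.269² - 1 ≈ 22.004
  n=3: λ₃ = 27π²/2.269² - 1 ≈ 50.76
Since 3π²/2.269² ≈ 5.751 > 1, all λₙ > 0.
The n=1 mode decays slowest → dominates as t → ∞.
Asymptotic: v ~ c₁ sin(πx/2.269) e^{-λ₁t} with decay rate λ₁ ≈ 4.751.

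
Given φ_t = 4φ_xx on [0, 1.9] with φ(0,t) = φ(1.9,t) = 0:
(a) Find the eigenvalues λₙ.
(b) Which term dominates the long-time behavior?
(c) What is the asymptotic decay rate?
Eigenvalues: λₙ = 4n²π²/1.9².
First three modes:
  n=1: λ₁ = 4π²/1.9² ≈ 10.936
  n=2: λ₂ = 16π²/1.9² ≈ 43.743 (4× faster decay)
  n=3: λ₃ = 36π²/1.9² ≈ 98.423 (9× faster decay)
As t → ∞, higher modes decay exponentially faster. The n=1 mode dominates: φ ~ c₁ sin(πx/1.9) e^{-λ₁t}.
Decay rate: λ₁ = 4π²/1.9² ≈ 10.936.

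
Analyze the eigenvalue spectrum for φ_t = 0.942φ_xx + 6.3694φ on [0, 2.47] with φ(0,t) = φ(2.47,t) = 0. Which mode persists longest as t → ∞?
Eigenvalues: λₙ = 0.942n²π²/2.47² - 6.3694.
First three modes:
  n=1: λ₁ = 0.942π²/2.47² - 6.3694 ≈ -4.845
  n=2: λ₂ = 3.768π²/2.47² - 6.3694 ≈ -0.274
  n=3: λ₃ = 8.478π²/2.47² - 6.3694 ≈ 7.346
Since 0.942π²/2.47² ≈ 1.524 < 6.3694, λ₁ < 0.
The n=1 mode grows fastest (−λₙ is largest for n=1) → dominates.
Asymptotic: φ ~ c₁ sin(πx/2.47) e^{4.845t} (exponential growth at rate −λ₁ ≈ 4.845).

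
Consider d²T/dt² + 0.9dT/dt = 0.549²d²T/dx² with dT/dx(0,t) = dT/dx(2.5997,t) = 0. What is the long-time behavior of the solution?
As t → ∞, T → constant (steady state). Damping (γ=0.9) dissipates the nonconstant modes; with Neumann BCs the spatial average obeys M''+γM'=0 and tends to a finite limit.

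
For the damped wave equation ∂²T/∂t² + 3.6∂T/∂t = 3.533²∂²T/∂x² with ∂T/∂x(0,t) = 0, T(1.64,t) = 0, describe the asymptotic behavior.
T → 0. Damping (γ=3.6) dissipates energy; oscillations decay exponentially.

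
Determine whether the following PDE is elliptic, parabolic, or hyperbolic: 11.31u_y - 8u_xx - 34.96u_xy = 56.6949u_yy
Rewriting in standard form: -8u_xx - 34.96u_xy - 56.6949u_yy + 11.31u_y = 0. Coefficients: A = -8, B = -34.96, C = -56.6949. B² - 4AC = -592.0352, which is negative, so the equation is elliptic.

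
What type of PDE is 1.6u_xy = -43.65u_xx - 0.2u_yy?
Rewriting in standard form: 43.65u_xx + 1.6u_xy + 0.2u_yy = 0. With A = 43.65, B = 1.6, C = 0.2, the discriminant is -32.36. This is an elliptic PDE.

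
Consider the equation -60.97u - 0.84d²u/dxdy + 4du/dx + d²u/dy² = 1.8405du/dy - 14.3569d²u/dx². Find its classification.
Rewriting in standard form: 14.3569d²u/dx² - 0.84d²u/dxdy + d²u/dy² + 4du/dx - 1.8405du/dy - 60.97u = 0. Elliptic. (A = 14.3569, B = -0.84, C = 1 gives B² - 4AC = -56.722.)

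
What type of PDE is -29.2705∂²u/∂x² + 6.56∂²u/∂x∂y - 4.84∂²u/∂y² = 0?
With A = -29.2705, B = 6.56, C = -4.84, the discriminant is -523.64328. This is an elliptic PDE.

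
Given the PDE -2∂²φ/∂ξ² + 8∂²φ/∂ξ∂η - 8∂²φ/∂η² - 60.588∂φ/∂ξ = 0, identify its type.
The second-order coefficients are A = -2, B = 8, C = -8. Since B² - 4AC = 0 = 0, this is a parabolic PDE.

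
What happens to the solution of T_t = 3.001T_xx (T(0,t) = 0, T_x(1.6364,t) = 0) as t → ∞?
T → 0. Heat escapes through the Dirichlet boundary.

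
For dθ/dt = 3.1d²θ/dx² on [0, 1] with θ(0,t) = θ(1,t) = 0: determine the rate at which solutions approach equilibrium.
Eigenvalues: λₙ = 3.1n²π².
First three modes:
  n=1: λ₁ = 3.1π² ≈ 30.596
  n=2: λ₂ = 12.4π² ≈ 122.383 (4× faster decay)
  n=3: λ₃ = 27.9π² ≈ 275.362 (9× faster decay)
As t → ∞, higher modes decay exponentially faster. The n=1 mode dominates: θ ~ c₁ sin(πx) e^{-λ₁t}.
Decay rate: λ₁ = 3.1π² ≈ 30.596.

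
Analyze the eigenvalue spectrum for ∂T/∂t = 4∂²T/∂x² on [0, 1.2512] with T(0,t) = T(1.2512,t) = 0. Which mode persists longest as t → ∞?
Eigenvalues: λₙ = 4n²π²/1.2512².
First three modes:
  n=1: λ₁ = 4π²/1.2512² ≈ 25.218
  n=2: λ₂ = 16π²/1.2512² ≈ 100.871 (4× faster decay)
  n=3: λ₃ = 36π²/1.2512² ≈ 226.96 (9× faster decay)
As t → ∞, higher modes decay exponentially faster. The n=1 mode dominates: T ~ c₁ sin(πx/1.2512) e^{-λ₁t}.
Decay rate: λ₁ = 4π²/1.2512² ≈ 25.218.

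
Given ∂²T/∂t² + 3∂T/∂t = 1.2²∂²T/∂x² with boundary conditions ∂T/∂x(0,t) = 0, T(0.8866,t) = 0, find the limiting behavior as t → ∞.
T → 0. Damping (γ=3) dissipates energy; oscillations decay exponentially.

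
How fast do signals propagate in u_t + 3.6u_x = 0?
Speed = 3.6. Information travels along x - 3.6t = const (rightward).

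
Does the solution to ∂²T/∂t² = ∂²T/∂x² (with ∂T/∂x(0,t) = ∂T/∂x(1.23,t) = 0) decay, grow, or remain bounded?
T oscillates about a mean that drifts linearly in t (generically unbounded; no decay). There is no damping, so the nonconstant modes persist as standing waves (energy conserved, no decay). But with Neumann conditions at both ends the constant mode has eigenvalue 0: the spatial mean M(t) of T satisfies M'' = 0, so M(t) = M(0) + M'(0)·t. Unless the initial velocity has zero mean (∫T_t(x,0)dx = 0), the solution grows linearly in t (unbounded, though not exponentially); if it does have zero mean, the solution stays bounded and simply oscillates.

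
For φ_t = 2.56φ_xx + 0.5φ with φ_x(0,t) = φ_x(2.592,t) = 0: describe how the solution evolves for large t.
φ grows unboundedly. With Neumann BCs the constant mode has diffusion eigenvalue 0, so any r > 0 makes it grow like e^(0.5t); solution grows exponentially.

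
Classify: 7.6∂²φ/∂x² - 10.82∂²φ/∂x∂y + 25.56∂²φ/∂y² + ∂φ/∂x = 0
Elliptic (discriminant = -659.9516).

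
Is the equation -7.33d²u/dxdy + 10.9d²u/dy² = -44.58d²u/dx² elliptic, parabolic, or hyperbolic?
Rewriting in standard form: 44.58d²u/dx² - 7.33d²u/dxdy + 10.9d²u/dy² = 0. Computing B² - 4AC with A = 44.58, B = -7.33, C = 10.9: discriminant = -1889.9591 (negative). Answer: elliptic.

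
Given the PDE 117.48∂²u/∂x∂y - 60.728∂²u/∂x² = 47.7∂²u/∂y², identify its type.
Rewriting in standard form: -60.728∂²u/∂x² + 117.48∂²u/∂x∂y - 47.7∂²u/∂y² = 0. The second-order coefficients are A = -60.728, B = 117.48, C = -47.7. Since B² - 4AC = 2214.648 > 0, this is a hyperbolic PDE.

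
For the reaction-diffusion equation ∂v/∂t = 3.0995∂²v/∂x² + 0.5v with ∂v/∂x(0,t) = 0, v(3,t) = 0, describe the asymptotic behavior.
v → 0. Diffusion dominates reaction (r=0.5 < κπ²/(4L²)≈0.85); solution decays.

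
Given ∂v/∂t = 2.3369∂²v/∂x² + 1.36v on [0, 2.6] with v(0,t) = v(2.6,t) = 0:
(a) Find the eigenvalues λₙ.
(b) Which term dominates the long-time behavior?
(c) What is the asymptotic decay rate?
Eigenvalues: λₙ = 2.3369n²π²/2.6² - 1.36.
First three modes:
  n=1: λ₁ = 2.3369π²/2.6² - 1.36 ≈ 2.052
  n=2: λ₂ = 9.3476π²/2.6² - 1.36 ≈ 12.288
  n=3: λ₃ = 21.0321π²/2.6² - 1.36 ≈ 29.347
Since 2.3369π²/2.6² ≈ 3.412 > 1.36, all λₙ > 0.
The n=1 mode decays slowest → dominates as t → ∞.
Asymptotic: v ~ c₁ sin(πx/2.6) e^{-λ₁t} with decay rate λ₁ ≈ 2.052.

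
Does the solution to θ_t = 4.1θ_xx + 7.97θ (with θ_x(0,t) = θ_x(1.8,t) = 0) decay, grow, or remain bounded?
θ grows unboundedly. With Neumann BCs the constant mode has diffusion eigenvalue 0, so any r > 0 makes it grow like e^(7.97t); solution grows exponentially.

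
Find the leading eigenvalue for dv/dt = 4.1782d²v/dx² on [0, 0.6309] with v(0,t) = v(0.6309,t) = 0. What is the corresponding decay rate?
Eigenvalues: λₙ = 4.1782n²π²/0.6309².
First three modes:
  n=1: λ₁ = 4.1782π²/0.6309² ≈ 103.602
  n=2: λ₂ = 16.7128π²/0.6309² ≈ 414.408 (4× faster decay)
  n=3: λ₃ = 37.6038π²/0.6309² ≈ 932.418 (9× faster decay)
As t → ∞, higher modes decay exponentially faster. The n=1 mode dominates: v ~ c₁ sin(πx/0.6309) e^{-λ₁t}.
Decay rate: λ₁ = 4.1782π²/0.6309² ≈ 103.602.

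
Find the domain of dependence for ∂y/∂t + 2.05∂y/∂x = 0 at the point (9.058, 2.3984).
A single point: x = 4.14128. The characteristic through (9.058, 2.3984) is x - 2.05t = const, so x = 9.058 - 2.05·2.3984 = 4.14128.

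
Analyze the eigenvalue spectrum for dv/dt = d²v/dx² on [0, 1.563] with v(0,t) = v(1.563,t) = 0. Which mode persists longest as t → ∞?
Eigenvalues: λₙ = n²π²/1.563².
First three modes:
  n=1: λ₁ = π²/1.563² ≈ 4.04
  n=2: λ₂ = 4π²/1.563² ≈ 16.16 (4× faster decay)
  n=3: λ₃ = 9π²/1.563² ≈ 36.36 (9× faster decay)
As t → ∞, higher modes decay exponentially faster. The n=1 mode dominates: v ~ c₁ sin(πx/1.563) e^{-λ₁t}.
Decay rate: λ₁ = π²/1.563² ≈ 4.04.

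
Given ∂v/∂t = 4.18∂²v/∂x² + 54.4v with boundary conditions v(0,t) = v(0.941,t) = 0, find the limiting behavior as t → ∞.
v grows unboundedly. Reaction dominates diffusion (r=54.4 > κπ²/L²≈46.59); solution grows exponentially.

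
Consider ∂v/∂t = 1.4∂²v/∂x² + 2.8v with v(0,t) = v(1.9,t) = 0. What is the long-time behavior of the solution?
As t → ∞, v → 0. Diffusion dominates reaction (r=2.8 < κπ²/L²≈3.83); solution decays.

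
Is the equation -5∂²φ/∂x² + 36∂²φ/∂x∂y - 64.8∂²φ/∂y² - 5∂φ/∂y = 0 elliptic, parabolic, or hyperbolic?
Computing B² - 4AC with A = -5, B = 36, C = -64.8: discriminant = 0 (zero). Answer: parabolic.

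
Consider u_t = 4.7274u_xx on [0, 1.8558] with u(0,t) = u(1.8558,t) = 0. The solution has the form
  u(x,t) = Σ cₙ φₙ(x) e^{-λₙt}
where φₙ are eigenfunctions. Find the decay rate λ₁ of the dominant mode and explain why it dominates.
Eigenvalues: λₙ = 4.7274n²π²/1.8558².
First three modes:
  n=1: λ₁ = 4.7274π²/1.8558² ≈ 13.548
  n=2: λ₂ = 18.9096π²/1.8558² ≈ 54.19 (4× faster decay)
  n=3: λ₃ = 42.5466π²/1.8558² ≈ 121.928 (9× faster decay)
As t → ∞, higher modes decay exponentially faster. The n=1 mode dominates: u ~ c₁ sin(πx/1.8558) e^{-λ₁t}.
Decay rate: λ₁ = 4.7274π²/1.8558² ≈ 13.548.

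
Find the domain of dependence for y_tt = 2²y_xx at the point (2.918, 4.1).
Domain of dependence: [-5.282, 11.118]. Signals travel at speed 2, so data within |x - 2.918| ≤ 2·4.1 = 8.2 can reach the point.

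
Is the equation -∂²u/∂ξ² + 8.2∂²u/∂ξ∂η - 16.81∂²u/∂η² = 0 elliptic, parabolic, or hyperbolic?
Computing B² - 4AC with A = -1, B = 8.2, C = -16.81: discriminant = 0 (zero). Answer: parabolic.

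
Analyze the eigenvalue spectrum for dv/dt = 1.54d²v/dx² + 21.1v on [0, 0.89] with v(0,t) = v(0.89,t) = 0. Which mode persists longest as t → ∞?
Eigenvalues: λₙ = 1.54n²π²/0.89² - 21.1.
First three modes:
  n=1: λ₁ = 1.54π²/0.89² - 21.1 ≈ -1.912
  n=2: λ₂ = 6.16π²/0.89² - 21.1 ≈ 55.654
  n=3: λ₃ = 13.86π²/0.89² - 21.1 ≈ 151.596
Since 1.54π²/0.89² ≈ 19.188 < 21.1, λ₁ < 0.
The n=1 mode grows fastest (−λₙ is largest for n=1) → dominates.
Asymptotic: v ~ c₁ sin(πx/0.89) e^{1.912t} (exponential growth at rate −λ₁ ≈ 1.912).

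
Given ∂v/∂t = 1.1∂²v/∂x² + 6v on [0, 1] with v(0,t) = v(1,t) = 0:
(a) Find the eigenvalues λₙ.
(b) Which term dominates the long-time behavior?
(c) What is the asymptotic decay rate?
Eigenvalues: λₙ = 1.1n²π²/1² - 6.
First three modes:
  n=1: λ₁ = 1.1π² - 6 ≈ 4.857
  n=2: λ₂ = 4.4π² - 6 ≈ 37.426
  n=3: λ₃ = 9.9π² - 6 ≈ 91.709
Since 1.1π² ≈ 10.857 > 6, all λₙ > 0.
The n=1 mode decays slowest → dominates as t → ∞.
Asymptotic: v ~ c₁ sin(πx/1) e^{-λ₁t} with decay rate λ₁ ≈ 4.857.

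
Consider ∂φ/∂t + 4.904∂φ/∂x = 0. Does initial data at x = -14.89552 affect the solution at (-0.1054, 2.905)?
No. Only data at x = -14.35152 affects (-0.1054, 2.905). Advection has one-way propagation along characteristics.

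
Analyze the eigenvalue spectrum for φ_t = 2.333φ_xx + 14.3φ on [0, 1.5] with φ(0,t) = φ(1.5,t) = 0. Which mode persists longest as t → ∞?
Eigenvalues: λₙ = 2.333n²π²/1.5² - 14.3.
First three modes:
  n=1: λ₁ = 2.333π²/1.5² - 14.3 ≈ -4.066
  n=2: λ₂ = 9.332π²/1.5² - 14.3 ≈ 26.635
  n=3: λ₃ = 20.997π²/1.5² - 14.3 ≈ 77.803
Since 2.333π²/1.5² ≈ 10.234 < 14.3, λ₁ < 0.
The n=1 mode grows fastest (−λₙ is largest for n=1) → dominates.
Asymptotic: φ ~ c₁ sin(πx/1.5) e^{4.066t} (exponential growth at rate −λ₁ ≈ 4.066).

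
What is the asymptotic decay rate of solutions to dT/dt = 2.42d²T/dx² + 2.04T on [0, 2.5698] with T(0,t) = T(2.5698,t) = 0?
Eigenvalues: λₙ = 2.42n²π²/2.5698² - 2.04.
First three modes:
  n=1: λ₁ = 2.42π²/2.5698² - 2.04 ≈ 1.577
  n=2: λ₂ = 9.68π²/2.5698² - 2.04 ≈ 12.427
  n=3: λ₃ = 21.78π²/2.5698² - 2.04 ≈ 30.511
Since 2.42π²/2.5698² ≈ 3.617 > 2.04, all λₙ > 0.
The n=1 mode decays slowest → dominates as t → ∞.
Asymptotic: T ~ c₁ sin(πx/2.5698) e^{-λ₁t} with decay rate λ₁ ≈ 1.577.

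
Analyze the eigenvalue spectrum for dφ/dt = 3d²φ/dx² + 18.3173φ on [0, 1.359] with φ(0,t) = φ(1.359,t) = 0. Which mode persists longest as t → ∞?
Eigenvalues: λₙ = 3n²π²/1.359² - 18.3173.
First three modes:
  n=1: λ₁ = 3π²/1.359² - 18.3173 ≈ -2.286
  n=2: λ₂ = 12π²/1.359² - 18.3173 ≈ 45.81
  n=3: λ₃ = 27π²/1.359² - 18.3173 ≈ 125.969
Since 3π²/1.359² ≈ 16.032 < 18.3173, λ₁ < 0.
The n=1 mode grows fastest (−λₙ is largest for n=1) → dominates.
Asymptotic: φ ~ c₁ sin(πx/1.359) e^{2.286t} (exponential growth at rate −λ₁ ≈ 2.286).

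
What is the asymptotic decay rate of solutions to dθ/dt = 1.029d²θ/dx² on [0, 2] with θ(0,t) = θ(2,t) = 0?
Eigenvalues: λₙ = 1.029n²π²/2².
First three modes:
  n=1: λ₁ = 1.029π²/2² ≈ 2.539
  n=2: λ₂ = 4.116π²/2² ≈ 10.156 (4× faster decay)
  n=3: λ₃ = 9.261π²/2² ≈ 22.851 (9× faster decay)
As t → ∞, higher modes decay exponentially faster. The n=1 mode dominates: θ ~ c₁ sin(πx/2) e^{-λ₁t}.
Decay rate: λ₁ = 1.029π²/2² ≈ 2.539.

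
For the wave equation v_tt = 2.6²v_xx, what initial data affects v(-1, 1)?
Domain of dependence: [-3.6, 1.6]. Signals travel at speed 2.6, so data within |x - -1| ≤ 2.6·1 = 2.6 can reach the point.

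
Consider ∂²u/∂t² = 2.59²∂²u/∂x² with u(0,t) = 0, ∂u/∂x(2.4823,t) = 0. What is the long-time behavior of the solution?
As t → ∞, u oscillates (no decay). Energy is conserved; the solution oscillates indefinitely as standing waves.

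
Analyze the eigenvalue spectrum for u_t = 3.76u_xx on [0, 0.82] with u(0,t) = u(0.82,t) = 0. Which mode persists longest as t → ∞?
Eigenvalues: λₙ = 3.76n²π²/0.82².
First three modes:
  n=1: λ₁ = 3.76π²/0.82² ≈ 55.19
  n=2: λ₂ = 15.04π²/0.82² ≈ 220.76 (4× faster decay)
  n=3: λ₃ = 33.84π²/0.82² ≈ 496.709 (9× faster decay)
As t → ∞, higher modes decay exponentially faster. The n=1 mode dominates: u ~ c₁ sin(πx/0.82) e^{-λ₁t}.
Decay rate: λ₁ = 3.76π²/0.82² ≈ 55.19.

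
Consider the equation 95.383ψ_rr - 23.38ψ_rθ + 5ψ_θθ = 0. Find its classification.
Elliptic. (A = 95.383, B = -23.38, C = 5 gives B² - 4AC = -1361.0356.)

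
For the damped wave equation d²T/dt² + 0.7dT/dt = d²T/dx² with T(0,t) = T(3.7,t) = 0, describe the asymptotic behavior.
T → 0. Damping (γ=0.7) dissipates energy; oscillations decay exponentially.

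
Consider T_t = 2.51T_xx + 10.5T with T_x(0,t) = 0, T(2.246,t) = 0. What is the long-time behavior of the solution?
As t → ∞, T grows unboundedly. Reaction dominates diffusion (r=10.5 > κπ²/(4L²)≈1.23); solution grows exponentially.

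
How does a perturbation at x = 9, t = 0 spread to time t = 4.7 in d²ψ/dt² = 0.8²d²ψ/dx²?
Domain of influence: [5.24, 12.76]. Data at x = 9 spreads outward at speed 0.8.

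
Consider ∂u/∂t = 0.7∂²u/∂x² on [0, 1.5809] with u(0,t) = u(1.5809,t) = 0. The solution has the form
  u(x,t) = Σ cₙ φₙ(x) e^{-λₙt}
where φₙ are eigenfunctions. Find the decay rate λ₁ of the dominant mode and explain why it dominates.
Eigenvalues: λₙ = 0.7n²π²/1.5809².
First three modes:
  n=1: λ₁ = 0.7π²/1.5809² ≈ 2.764
  n=2: λ₂ = 2.8π²/1.5809² ≈ 11.057 (4× faster decay)
  n=3: λ₃ = 6.3π²/1.5809² ≈ 24.879 (9× faster decay)
As t → ∞, higher modes decay exponentially faster. The n=1 mode dominates: u ~ c₁ sin(πx/1.5809) e^{-λ₁t}.
Decay rate: λ₁ = 0.7π²/1.5809² ≈ 2.764.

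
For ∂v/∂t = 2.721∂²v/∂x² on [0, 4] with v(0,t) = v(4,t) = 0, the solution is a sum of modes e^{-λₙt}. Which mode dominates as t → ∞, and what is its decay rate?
Eigenvalues: λₙ = 2.721n²π²/4².
First three modes:
  n=1: λ₁ = 2.721π²/4² ≈ 1.678
  n=2: λ₂ = 10.884π²/4² ≈ 6.714 (4× faster decay)
  n=3: λ₃ = 24.489π²/4² ≈ 15.106 (9× faster decay)
As t → ∞, higher modes decay exponentially faster. The n=1 mode dominates: v ~ c₁ sin(πx/4) e^{-λ₁t}.
Decay rate: λ₁ = 2.721π²/4² ≈ 1.678.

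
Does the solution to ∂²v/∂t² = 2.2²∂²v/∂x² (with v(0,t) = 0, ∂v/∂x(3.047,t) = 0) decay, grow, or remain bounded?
v oscillates (no decay). Energy is conserved; the solution oscillates indefinitely as standing waves.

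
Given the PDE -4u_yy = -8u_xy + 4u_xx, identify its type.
Rewriting in standard form: -4u_xx + 8u_xy - 4u_yy = 0. The second-order coefficients are A = -4, B = 8, C = -4. Since B² - 4AC = 0 = 0, this is a parabolic PDE.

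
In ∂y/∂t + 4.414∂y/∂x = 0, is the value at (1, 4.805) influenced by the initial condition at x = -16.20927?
No. Only data at x = -20.20927 affects (1, 4.805). Advection has one-way propagation along characteristics.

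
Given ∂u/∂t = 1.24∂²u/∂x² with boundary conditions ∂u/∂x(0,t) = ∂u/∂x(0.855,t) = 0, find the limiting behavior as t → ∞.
u → constant (steady state). Heat is conserved (no flux at boundaries); solution approaches the spatial average.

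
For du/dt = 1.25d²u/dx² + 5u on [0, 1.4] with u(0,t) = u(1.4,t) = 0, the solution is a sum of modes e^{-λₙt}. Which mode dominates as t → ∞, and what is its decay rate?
Eigenvalues: λₙ = 1.25n²π²/1.4² - 5.
First three modes:
  n=1: λ₁ = 1.25π²/1.4² - 5 ≈ 1.294
  n=2: λ₂ = 5π²/1.4² - 5 ≈ 20.178
  n=3: λ₃ = 11.25π²/1.4² - 5 ≈ 51.65
Since 1.25π²/1.4² ≈ 6.294 > 5, all λₙ > 0.
The n=1 mode decays slowest → dominates as t → ∞.
Asymptotic: u ~ c₁ sin(πx/1.4) e^{-λ₁t} with decay rate λ₁ ≈ 1.294.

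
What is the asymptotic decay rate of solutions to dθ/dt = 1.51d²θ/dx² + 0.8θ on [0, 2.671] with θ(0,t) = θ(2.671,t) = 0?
Eigenvalues: λₙ = 1.51n²π²/2.671² - 0.8.
First three modes:
  n=1: λ₁ = 1.51π²/2.671² - 0.8 ≈ 1.289
  n=2: λ₂ = 6.04π²/2.671² - 0.8 ≈ 7.556
  n=3: λ₃ = 13.59π²/2.671² - 0.8 ≈ 18.001
Since 1.51π²/2.671² ≈ 2.089 > 0.8, all λₙ > 0.
The n=1 mode decays slowest → dominates as t → ∞.
Asymptotic: θ ~ c₁ sin(πx/2.671) e^{-λ₁t} with decay rate λ₁ ≈ 1.289.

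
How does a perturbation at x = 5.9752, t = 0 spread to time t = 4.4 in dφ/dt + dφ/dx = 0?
At x = 10.3752. The characteristic carries data from (5.9752, 0) to (10.3752, 4.4).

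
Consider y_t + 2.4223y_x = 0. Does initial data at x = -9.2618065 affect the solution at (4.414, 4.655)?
No. Only data at x = -6.8618065 affects (4.414, 4.655). Advection has one-way propagation along characteristics.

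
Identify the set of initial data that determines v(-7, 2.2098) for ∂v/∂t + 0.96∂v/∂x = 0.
A single point: x = -9.121408. The characteristic through (-7, 2.2098) is x - 0.96t = const, so x = -7 - 0.96·2.2098 = -9.121408.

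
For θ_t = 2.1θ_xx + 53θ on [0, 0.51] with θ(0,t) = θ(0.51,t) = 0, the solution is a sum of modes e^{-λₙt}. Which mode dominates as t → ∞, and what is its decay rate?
Eigenvalues: λₙ = 2.1n²π²/0.51² - 53.
First three modes:
  n=1: λ₁ = 2.1π²/0.51² - 53 ≈ 26.685
  n=2: λ₂ = 8.4π²/0.51² - 53 ≈ 265.742
  n=3: λ₃ = 18.9π²/0.51² - 53 ≈ 664.168
Since 2.1π²/0.51² ≈ 79.685 > 53, all λₙ > 0.
The n=1 mode decays slowest → dominates as t → ∞.
Asymptotic: θ ~ c₁ sin(πx/0.51) e^{-λ₁t} with decay rate λ₁ ≈ 26.685.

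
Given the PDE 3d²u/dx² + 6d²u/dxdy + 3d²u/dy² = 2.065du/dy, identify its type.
Rewriting in standard form: 3d²u/dx² + 6d²u/dxdy + 3d²u/dy² - 2.065du/dy = 0. The second-order coefficients are A = 3, B = 6, C = 3. Since B² - 4AC = 0 = 0, this is a parabolic PDE.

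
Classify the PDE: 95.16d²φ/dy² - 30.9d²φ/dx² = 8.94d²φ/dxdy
Rewriting in standard form: -30.9d²φ/dx² - 8.94d²φ/dxdy + 95.16d²φ/dy² = 0. A = -30.9, B = -8.94, C = 95.16. Discriminant B² - 4AC = 11841.6996. Since 11841.6996 > 0, hyperbolic.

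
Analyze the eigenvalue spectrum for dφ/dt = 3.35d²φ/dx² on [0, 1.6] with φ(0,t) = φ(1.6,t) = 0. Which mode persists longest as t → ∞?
Eigenvalues: λₙ = 3.35n²π²/1.6².
First three modes:
  n=1: λ₁ = 3.35π²/1.6² ≈ 12.915
  n=2: λ₂ = 13.4π²/1.6² ≈ 51.661 (4× faster decay)
  n=3: λ₃ = 30.15π²/1.6² ≈ 116.238 (9× faster decay)
As t → ∞, higher modes decay exponentially faster. The n=1 mode dominates: φ ~ c₁ sin(πx/1.6) e^{-λ₁t}.
Decay rate: λ₁ = 3.35π²/1.6² ≈ 12.915.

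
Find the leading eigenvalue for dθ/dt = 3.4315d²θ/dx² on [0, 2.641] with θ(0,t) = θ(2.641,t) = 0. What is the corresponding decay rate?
Eigenvalues: λₙ = 3.4315n²π²/2.641².
First three modes:
  n=1: λ₁ = 3.4315π²/2.641² ≈ 4.856
  n=2: λ₂ = 13.726π²/2.641² ≈ 19.423 (4× faster decay)
  n=3: λ₃ = 30.8835π²/2.641² ≈ 43.701 (9× faster decay)
As t → ∞, higher modes decay exponentially faster. The n=1 mode dominates: θ ~ c₁ sin(πx/2.641) e^{-λ₁t}.
Decay rate: λ₁ = 3.4315π²/2.641² ≈ 4.856.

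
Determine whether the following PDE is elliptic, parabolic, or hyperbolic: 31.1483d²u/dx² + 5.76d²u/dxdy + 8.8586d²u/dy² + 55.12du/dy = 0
Coefficients: A = 31.1483, B = 5.76, C = 8.8586. B² - 4AC = -1070.54372152, which is negative, so the equation is elliptic.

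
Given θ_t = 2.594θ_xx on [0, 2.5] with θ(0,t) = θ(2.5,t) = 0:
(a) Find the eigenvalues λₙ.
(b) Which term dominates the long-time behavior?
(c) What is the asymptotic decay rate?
Eigenvalues: λₙ = 2.594n²π²/2.5².
First three modes:
  n=1: λ₁ = 2.594π²/2.5² ≈ 4.096
  n=2: λ₂ = 10.376π²/2.5² ≈ 16.385 (4× faster decay)
  n=3: λ₃ = 23.346π²/2.5² ≈ 36.867 (9× faster decay)
As t → ∞, higher modes decay exponentially faster. The n=1 mode dominates: θ ~ c₁ sin(πx/2.5) e^{-λ₁t}.
Decay rate: λ₁ = 2.594π²/2.5² ≈ 4.096.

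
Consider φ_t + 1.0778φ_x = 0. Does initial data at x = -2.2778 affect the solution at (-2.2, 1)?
No. Only data at x = -3.2778 affects (-2.2, 1). Advection has one-way propagation along characteristics.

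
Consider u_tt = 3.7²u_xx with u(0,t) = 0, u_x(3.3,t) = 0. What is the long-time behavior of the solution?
As t → ∞, u oscillates (no decay). Energy is conserved; the solution oscillates indefinitely as standing waves.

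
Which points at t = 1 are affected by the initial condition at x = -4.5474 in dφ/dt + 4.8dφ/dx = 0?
At x = 0.2526. The characteristic carries data from (-4.5474, 0) to (0.2526, 1).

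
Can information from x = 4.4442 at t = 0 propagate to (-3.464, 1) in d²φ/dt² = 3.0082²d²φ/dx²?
No. The domain of dependence is [-6.4722, -0.4558], and 4.4442 is outside this interval.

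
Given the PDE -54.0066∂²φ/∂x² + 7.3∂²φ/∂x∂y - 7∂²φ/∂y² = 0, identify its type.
The second-order coefficients are A = -54.0066, B = 7.3, C = -7. Since B² - 4AC = -1458.8948 < 0, this is an elliptic PDE.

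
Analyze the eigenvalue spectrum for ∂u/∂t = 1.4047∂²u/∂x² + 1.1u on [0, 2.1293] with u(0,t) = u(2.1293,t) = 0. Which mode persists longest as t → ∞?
Eigenvalues: λₙ = 1.4047n²π²/2.1293² - 1.1.
First three modes:
  n=1: λ₁ = 1.4047π²/2.1293² - 1.1 ≈ 1.958
  n=2: λ₂ = 5.6188π²/2.1293² - 1.1 ≈ 11.131
  n=3: λ₃ = 12.6423π²/2.1293² - 1.1 ≈ 26.42
Since 1.4047π²/2.1293² ≈ 3.058 > 1.1, all λₙ > 0.
The n=1 mode decays slowest → dominates as t → ∞.
Asymptotic: u ~ c₁ sin(πx/2.1293) e^{-λ₁t} with decay rate λ₁ ≈ 1.958.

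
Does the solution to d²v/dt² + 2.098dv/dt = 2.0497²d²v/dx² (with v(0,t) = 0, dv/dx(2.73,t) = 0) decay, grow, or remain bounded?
v → 0. Damping (γ=2.098) dissipates energy; oscillations decay exponentially.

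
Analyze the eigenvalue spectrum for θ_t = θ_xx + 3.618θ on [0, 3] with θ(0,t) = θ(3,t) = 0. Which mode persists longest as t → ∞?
Eigenvalues: λₙ = n²π²/3² - 3.618.
First three modes:
  n=1: λ₁ = π²/3² - 3.618 ≈ -2.521
  n=2: λ₂ = 4π²/3² - 3.618 ≈ 0.768
  n=3: λ₃ = 9π²/3² - 3.618 ≈ 6.252
Since π²/3² ≈ 1.097 < 3.618, λ₁ < 0.
The n=1 mode grows fastest (−λₙ is largest for n=1) → dominates.
Asymptotic: θ ~ c₁ sin(πx/3) e^{2.521t} (exponential growth at rate −λ₁ ≈ 2.521).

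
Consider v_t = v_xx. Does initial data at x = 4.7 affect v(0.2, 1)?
Yes, for any finite x. The heat equation has infinite propagation speed, so all initial data affects all points at any t > 0.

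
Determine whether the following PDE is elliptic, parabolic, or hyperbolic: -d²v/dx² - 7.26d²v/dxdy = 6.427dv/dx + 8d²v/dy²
Rewriting in standard form: -d²v/dx² - 7.26d²v/dxdy - 8d²v/dy² - 6.427dv/dx = 0. Coefficients: A = -1, B = -7.26, C = -8. B² - 4AC = 20.7076, which is positive, so the equation is hyperbolic.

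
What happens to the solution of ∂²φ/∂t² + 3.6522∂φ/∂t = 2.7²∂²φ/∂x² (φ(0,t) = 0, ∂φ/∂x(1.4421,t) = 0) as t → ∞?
φ → 0. Damping (γ=3.6522) dissipates energy; oscillations decay exponentially.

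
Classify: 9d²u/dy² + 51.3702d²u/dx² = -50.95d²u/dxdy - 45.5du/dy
Rewriting in standard form: 51.3702d²u/dx² + 50.95d²u/dxdy + 9d²u/dy² + 45.5du/dy = 0. Hyperbolic (discriminant = 746.5753).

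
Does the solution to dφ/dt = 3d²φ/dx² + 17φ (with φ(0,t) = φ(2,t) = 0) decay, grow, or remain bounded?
φ grows unboundedly. Reaction dominates diffusion (r=17 > κπ²/L²≈7.4); solution grows exponentially.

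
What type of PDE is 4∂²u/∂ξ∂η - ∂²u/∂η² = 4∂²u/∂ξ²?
Rewriting in standard form: -4∂²u/∂ξ² + 4∂²u/∂ξ∂η - ∂²u/∂η² = 0. With A = -4, B = 4, C = -1, the discriminant is 0. This is a parabolic PDE.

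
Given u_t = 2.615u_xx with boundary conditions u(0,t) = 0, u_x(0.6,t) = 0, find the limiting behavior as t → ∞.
u → 0. Heat escapes through the Dirichlet boundary.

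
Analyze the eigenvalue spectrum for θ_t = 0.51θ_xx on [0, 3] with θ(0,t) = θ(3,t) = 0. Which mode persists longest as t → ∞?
Eigenvalues: λₙ = 0.51n²π²/3².
First three modes:
  n=1: λ₁ = 0.51π²/3² ≈ 0.559
  n=2: λ₂ = 2.04π²/3² ≈ 2.237 (4× faster decay)
  n=3: λ₃ = 4.59π²/3² ≈ 5.033 (9× faster decay)
As t → ∞, higher modes decay exponentially faster. The n=1 mode dominates: θ ~ c₁ sin(πx/3) e^{-λ₁t}.
Decay rate: λ₁ = 0.51π²/3² ≈ 0.559.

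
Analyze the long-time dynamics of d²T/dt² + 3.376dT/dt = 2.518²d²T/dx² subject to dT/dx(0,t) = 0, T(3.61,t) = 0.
Long-time behavior: T → 0. Damping (γ=3.376) dissipates energy; oscillations decay exponentially.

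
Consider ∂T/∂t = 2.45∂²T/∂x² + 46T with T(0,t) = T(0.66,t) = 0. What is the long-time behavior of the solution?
As t → ∞, T → 0. Diffusion dominates reaction (r=46 < κπ²/L²≈55.51); solution decays.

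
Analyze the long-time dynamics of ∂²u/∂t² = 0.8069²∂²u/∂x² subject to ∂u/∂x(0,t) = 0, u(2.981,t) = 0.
Long-time behavior: u oscillates (no decay). Energy is conserved; the solution oscillates indefinitely as standing waves.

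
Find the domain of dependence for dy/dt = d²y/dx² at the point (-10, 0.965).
The entire real line. The heat equation has infinite propagation speed: any initial disturbance instantly affects all points (though exponentially small far away).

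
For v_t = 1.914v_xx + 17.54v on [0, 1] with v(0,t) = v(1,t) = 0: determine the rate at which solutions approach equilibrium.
Eigenvalues: λₙ = 1.914n²π²/1² - 17.54.
First three modes:
  n=1: λ₁ = 1.914π² - 17.54 ≈ 1.35
  n=2: λ₂ = 7.656π² - 17.54 ≈ 58.022
  n=3: λ₃ = 17.226π² - 17.54 ≈ 152.474
Since 1.914π² ≈ 18.89 > 17.54, all λₙ > 0.
The n=1 mode decays slowest → dominates as t → ∞.
Asymptotic: v ~ c₁ sin(πx/1) e^{-λ₁t} with decay rate λ₁ ≈ 1.35.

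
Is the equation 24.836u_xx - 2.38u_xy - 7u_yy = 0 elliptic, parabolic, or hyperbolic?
Computing B² - 4AC with A = 24.836, B = -2.38, C = -7: discriminant = 701.0724 (positive). Answer: hyperbolic.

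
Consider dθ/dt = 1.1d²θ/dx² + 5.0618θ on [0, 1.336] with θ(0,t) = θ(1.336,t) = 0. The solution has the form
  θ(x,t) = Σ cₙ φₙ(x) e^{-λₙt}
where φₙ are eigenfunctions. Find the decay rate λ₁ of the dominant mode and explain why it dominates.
Eigenvalues: λₙ = 1.1n²π²/1.336² - 5.0618.
First three modes:
  n=1: λ₁ = 1.1π²/1.336² - 5.0618 ≈ 1.021
  n=2: λ₂ = 4.4π²/1.336² - 5.0618 ≈ 19.268
  n=3: λ₃ = 9.9π²/1.336² - 5.0618 ≈ 49.68
Since 1.1π²/1.336² ≈ 6.082 > 5.0618, all λₙ > 0.
The n=1 mode decays slowest → dominates as t → ∞.
Asymptotic: θ ~ c₁ sin(πx/1.336) e^{-λ₁t} with decay rate λ₁ ≈ 1.021.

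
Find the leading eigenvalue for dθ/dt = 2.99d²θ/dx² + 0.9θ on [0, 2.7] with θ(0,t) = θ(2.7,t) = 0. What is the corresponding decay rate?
Eigenvalues: λₙ = 2.99n²π²/2.7² - 0.9.
First three modes:
  n=1: λ₁ = 2.99π²/2.7² - 0.9 ≈ 3.148
  n=2: λ₂ = 11.96π²/2.7² - 0.9 ≈ 15.292
  n=3: λ₃ = 26.91π²/2.7² - 0.9 ≈ 35.532
Since 2.99π²/2.7² ≈ 4.048 > 0.9, all λₙ > 0.
The n=1 mode decays slowest → dominates as t → ∞.
Asymptotic: θ ~ c₁ sin(πx/2.7) e^{-λ₁t} with decay rate λ₁ ≈ 3.148.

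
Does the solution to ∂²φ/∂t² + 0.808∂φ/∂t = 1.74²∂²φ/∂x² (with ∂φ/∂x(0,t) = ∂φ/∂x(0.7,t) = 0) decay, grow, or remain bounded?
φ → constant (steady state). Damping (γ=0.808) dissipates the nonconstant modes; with Neumann BCs the spatial average obeys M''+γM'=0 and tends to a finite limit.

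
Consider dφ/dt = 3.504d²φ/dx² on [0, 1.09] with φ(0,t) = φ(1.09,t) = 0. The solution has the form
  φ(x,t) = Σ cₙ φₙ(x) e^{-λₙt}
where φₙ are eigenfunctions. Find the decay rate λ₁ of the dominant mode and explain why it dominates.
Eigenvalues: λₙ = 3.504n²π²/1.09².
First three modes:
  n=1: λ₁ = 3.504π²/1.09² ≈ 29.108
  n=2: λ₂ = 14.016π²/1.09² ≈ 116.432 (4× faster decay)
  n=3: λ₃ = 31.536π²/1.09² ≈ 261.971 (9× faster decay)
As t → ∞, higher modes decay exponentially faster. The n=1 mode dominates: φ ~ c₁ sin(πx/1.09) e^{-λ₁t}.
Decay rate: λ₁ = 3.504π²/1.09² ≈ 29.108.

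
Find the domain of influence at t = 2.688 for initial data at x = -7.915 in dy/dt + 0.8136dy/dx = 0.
At x = -5.7280432. The characteristic carries data from (-7.915, 0) to (-5.7280432, 2.688).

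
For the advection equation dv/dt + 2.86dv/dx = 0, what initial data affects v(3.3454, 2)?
A single point: x = -2.3746. The characteristic through (3.3454, 2) is x - 2.86t = const, so x = 3.3454 - 2.86·2 = -2.3746.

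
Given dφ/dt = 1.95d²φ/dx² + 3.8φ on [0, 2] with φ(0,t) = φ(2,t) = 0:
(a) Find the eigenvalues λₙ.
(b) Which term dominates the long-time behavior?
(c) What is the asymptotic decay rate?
Eigenvalues: λₙ = 1.95n²π²/2² - 3.8.
First three modes:
  n=1: λ₁ = 1.95π²/2² - 3.8 ≈ 1.011
  n=2: λ₂ = 7.8π²/2² - 3.8 ≈ 15.446
  n=3: λ₃ = 17.55π²/2² - 3.8 ≈ 39.503
Since 1.95π²/2² ≈ 4.811 > 3.8, all λₙ > 0.
The n=1 mode decays slowest → dominates as t → ∞.
Asymptotic: φ ~ c₁ sin(πx/2) e^{-λ₁t} with decay rate λ₁ ≈ 1.011.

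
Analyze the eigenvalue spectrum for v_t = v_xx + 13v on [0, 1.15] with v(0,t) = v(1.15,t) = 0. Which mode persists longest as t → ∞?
Eigenvalues: λₙ = n²π²/1.15² - 13.
First three modes:
  n=1: λ₁ = π²/1.15² - 13 ≈ -5.537
  n=2: λ₂ = 4π²/1.15² - 13 ≈ 16.851
  n=3: λ₃ = 9π²/1.15² - 13 ≈ 54.166
Since π²/1.15² ≈ 7.463 < 13, λ₁ < 0.
The n=1 mode grows fastest (−λₙ is largest for n=1) → dominates.
Asymptotic: v ~ c₁ sin(πx/1.15) e^{5.537t} (exponential growth at rate −λ₁ ≈ 5.537).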